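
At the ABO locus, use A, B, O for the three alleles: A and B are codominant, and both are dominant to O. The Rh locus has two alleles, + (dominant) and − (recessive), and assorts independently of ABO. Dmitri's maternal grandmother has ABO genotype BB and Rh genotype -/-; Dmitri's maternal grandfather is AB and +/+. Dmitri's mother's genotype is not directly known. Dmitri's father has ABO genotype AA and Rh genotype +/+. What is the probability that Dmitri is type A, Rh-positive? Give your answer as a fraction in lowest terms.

Dmitri's mother's ABO genotype from BB × AB: 1/2 AB, 1/2 BB.
Crossing each possibility with the father AA and summing P(type A): 1/2·1/2 + 1/2·0 = 1/4.
Similarly for Rh via the mother's Rh distribution: P(Rh+) = 1.
Independent loci: 1/4 × 1 = 1/4.

1/4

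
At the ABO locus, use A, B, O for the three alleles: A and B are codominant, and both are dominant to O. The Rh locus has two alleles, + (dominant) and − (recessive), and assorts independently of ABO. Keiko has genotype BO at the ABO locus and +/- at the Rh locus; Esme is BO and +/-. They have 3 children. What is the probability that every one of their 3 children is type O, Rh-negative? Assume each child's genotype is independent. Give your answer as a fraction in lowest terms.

ABO cross BO × BO → 1/4 O, 3/4 B.
Rh cross +/- × +/- → 3/4 Rh+, 1/4 Rh-; so P(type O, Rh-negative) = 1/4 × 1/4 = 1/16 per child.
All 3 independent: (1/16)^3 = 1/4096.

1/4096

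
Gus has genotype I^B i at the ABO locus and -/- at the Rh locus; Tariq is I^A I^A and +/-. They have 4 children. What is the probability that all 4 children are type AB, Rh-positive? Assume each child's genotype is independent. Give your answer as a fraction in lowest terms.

1/256

ABO cross I^B i × I^A I^A → 1/2 A, 1/2 AB.
Rh cross -/- × +/- → 1/2 Rh+, 1/2 Rh-; so P(type AB, Rh-positive) = 1/2 × 1/2 = 1/4 per child.
All 4 independent: (1/4)^4 = 1/256.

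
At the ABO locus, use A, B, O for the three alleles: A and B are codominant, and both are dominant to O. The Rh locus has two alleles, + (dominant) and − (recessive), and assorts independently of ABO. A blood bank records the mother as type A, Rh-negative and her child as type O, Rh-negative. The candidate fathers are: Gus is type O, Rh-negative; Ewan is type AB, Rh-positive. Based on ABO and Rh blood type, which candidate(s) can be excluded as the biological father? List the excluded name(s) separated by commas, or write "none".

A candidate is excluded only if no genotype consistent with his phenotype could produce a type O, Rh-negative child with a type A, Rh-negative mother.
Ewan (type AB, Rh+): no genotype consistent with that phenotype can produce a type-O Rh- child with a type-A mother.

Ewan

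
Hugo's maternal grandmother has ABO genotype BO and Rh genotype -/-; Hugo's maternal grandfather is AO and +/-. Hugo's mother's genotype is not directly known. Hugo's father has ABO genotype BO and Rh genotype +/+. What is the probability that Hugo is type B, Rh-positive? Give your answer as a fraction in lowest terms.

Hugo's mother's ABO genotype from BO × AO: 1/4 AB, 1/4 AO, 1/4 BO, 1/4 OO.
Crossing each possibility with the father BO and summing P(type B): 1/4·1/2 + 1/4·1/4 + 1/4·3/4 + 1/4·1/2 = 1/2.
Similarly for Rh via the mother's Rh distribution: P(Rh+) = 1.
Independent loci: 1/2 × 1 = 1/2.

1/2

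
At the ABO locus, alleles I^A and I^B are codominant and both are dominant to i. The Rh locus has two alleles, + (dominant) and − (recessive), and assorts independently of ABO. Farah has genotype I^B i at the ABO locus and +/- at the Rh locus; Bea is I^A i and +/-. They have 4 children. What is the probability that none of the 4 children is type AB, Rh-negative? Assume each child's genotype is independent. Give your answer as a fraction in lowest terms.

ABO cross I^B i × I^A i → 1/4 O, 1/4 A, 1/4 B, 1/4 AB.
Rh cross +/- × +/- → 3/4 Rh+, 1/4 Rh-; so P(type AB, Rh-negative) = 1/4 × 1/4 = 1/16 per child.
P(not type AB, Rh-negative) = 15/16 for one child; (15/16)^4 = 50625/65536.

50625/65536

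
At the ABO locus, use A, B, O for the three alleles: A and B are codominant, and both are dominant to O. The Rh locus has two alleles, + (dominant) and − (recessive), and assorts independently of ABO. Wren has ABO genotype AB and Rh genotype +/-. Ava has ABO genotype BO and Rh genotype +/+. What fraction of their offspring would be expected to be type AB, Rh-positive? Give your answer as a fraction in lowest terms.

ABO cross AB × BO → offspring phenotypes: 1/4 A, 1/2 B, 1/4 AB.
Rh cross +/- × +/+ → 1 Rh+.
Independent loci: P(type AB, Rh-positive) = 1/4 × 1 = 1/4.

1/4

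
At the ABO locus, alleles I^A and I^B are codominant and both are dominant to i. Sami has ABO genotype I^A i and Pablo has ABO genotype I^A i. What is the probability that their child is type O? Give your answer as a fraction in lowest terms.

ABO cross I^A i × I^A i → offspring phenotypes: 1/4 O, 3/4 A.
So P(type O) = 1/4.

1/4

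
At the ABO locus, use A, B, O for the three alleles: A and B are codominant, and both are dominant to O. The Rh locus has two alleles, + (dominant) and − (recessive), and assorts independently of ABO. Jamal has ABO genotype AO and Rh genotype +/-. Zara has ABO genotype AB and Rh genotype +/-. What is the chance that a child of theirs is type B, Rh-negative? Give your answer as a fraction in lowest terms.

1/16

ABO cross AO × AB → offspring phenotypes: 1/2 A, 1/4 B, 1/4 AB.
Rh cross +/- × +/- → 3/4 Rh+, 1/4 Rh-.
Independent loci: P(type B, Rh-negative) = 1/4 × 1/4 = 1/16.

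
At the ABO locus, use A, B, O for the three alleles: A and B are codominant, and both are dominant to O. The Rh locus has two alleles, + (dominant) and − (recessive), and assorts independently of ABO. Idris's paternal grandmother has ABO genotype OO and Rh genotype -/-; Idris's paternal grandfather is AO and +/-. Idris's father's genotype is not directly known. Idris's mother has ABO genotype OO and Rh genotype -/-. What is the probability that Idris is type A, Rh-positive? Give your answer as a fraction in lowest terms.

1/16

Idris's father's ABO genotype from OO × AO: 1/2 AO, 1/2 OO.
Crossing each possibility with the mother OO and summing P(type A): 1/2·1/2 + 1/2·0 = 1/4.
Similarly for Rh via the father's Rh distribution: P(Rh+) = 1/4.
Independent loci: 1/4 × 1/4 = 1/16.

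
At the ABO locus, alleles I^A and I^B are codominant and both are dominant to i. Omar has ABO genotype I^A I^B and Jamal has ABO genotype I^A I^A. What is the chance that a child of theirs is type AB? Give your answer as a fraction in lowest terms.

1/2

ABO cross I^A I^B × I^A I^A → offspring phenotypes: 1/2 A, 1/2 AB.
So P(type AB) = 1/2.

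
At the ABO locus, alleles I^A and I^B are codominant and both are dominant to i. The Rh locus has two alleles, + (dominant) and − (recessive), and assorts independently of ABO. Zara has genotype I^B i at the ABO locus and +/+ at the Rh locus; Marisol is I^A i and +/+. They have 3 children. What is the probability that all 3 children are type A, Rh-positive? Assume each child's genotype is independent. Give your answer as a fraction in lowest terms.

ABO cross I^B i × I^A i → 1/4 O, 1/4 A, 1/4 B, 1/4 AB.
Rh cross +/+ × +/+ → 1 Rh+; so P(type A, Rh-positive) = 1/4 × 1 = 1/4 per child.
All 3 independent: (1/4)^3 = 1/64.

1/64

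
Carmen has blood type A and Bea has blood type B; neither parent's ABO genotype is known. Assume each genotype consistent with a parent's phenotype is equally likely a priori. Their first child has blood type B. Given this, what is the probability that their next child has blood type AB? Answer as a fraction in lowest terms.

Possible genotypes: Carmen ∈ {I^A I^A, I^A i}; Bea ∈ {I^B I^B, I^B i}.
Weight each parental genotype pair by prior × P(type-B child):
  I^A i × I^B I^B: posterior weight 2/3; P(next child type AB) = 1/2.
  I^A i × I^B i: posterior weight 1/3; P(next child type AB) = 1/4.
Weighted sum = 5/12.

5/12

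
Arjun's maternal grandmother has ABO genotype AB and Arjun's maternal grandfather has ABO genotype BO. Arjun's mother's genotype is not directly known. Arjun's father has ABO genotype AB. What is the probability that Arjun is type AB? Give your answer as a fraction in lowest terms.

3/8

Arjun's mother's ABO genotype from AB × BO: 1/4 AB, 1/4 AO, 1/4 BB, 1/4 BO.
Crossing each possibility with the father AB and summing P(type AB): 1/4·1/2 + 1/4·1/4 + 1/4·1/2 + 1/4·1/4 = 3/8.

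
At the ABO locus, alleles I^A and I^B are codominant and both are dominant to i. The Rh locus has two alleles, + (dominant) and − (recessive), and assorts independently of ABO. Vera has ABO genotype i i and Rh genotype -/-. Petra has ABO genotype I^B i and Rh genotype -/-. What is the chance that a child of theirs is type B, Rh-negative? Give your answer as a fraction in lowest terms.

ABO cross i i × I^B i → offspring phenotypes: 1/2 O, 1/2 B.
Rh cross -/- × -/- → 1 Rh-.
Independent loci: P(type B, Rh-negative) = 1/2 × 1 = 1/2.

1/2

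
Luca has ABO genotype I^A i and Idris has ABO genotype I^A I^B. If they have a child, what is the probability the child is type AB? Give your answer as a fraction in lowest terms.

ABO cross I^A i × I^A I^B → offspring phenotypes: 1/2 A, 1/4 B, 1/4 AB.
So P(type AB) = 1/4.

1/4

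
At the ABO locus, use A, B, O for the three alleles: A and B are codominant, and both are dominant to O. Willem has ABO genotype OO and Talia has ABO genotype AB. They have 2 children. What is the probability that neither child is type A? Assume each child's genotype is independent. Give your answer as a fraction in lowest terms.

1/4

ABO cross OO × AB → 1/2 A, 1/2 B.
So P(type A) = 1/2 per child.
P(not type A) = 1/2 for one child; (1/2)^2 = 1/4.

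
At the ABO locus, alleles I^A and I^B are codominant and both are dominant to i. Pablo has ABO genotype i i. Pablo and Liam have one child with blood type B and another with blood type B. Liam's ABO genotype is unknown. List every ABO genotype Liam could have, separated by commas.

For each candidate genotype of Liam, check whether crossing it with i i can produce every observed child phenotype.
  I^A I^A → possible child types {A} ✗
  I^A I^B → possible child types {A, B} ✓
  I^A i → possible child types {O, A} ✗
  I^B I^B → possible child types {B} ✓
  I^B i → possible child types {O, B} ✓
  i i → possible child types {O} ✗

I^A I^B, I^B I^B, I^B i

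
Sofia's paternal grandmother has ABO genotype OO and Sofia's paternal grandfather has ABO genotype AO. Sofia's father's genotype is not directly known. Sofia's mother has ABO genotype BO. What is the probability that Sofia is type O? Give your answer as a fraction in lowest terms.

3/8

Sofia's father's ABO genotype from OO × AO: 1/2 AO, 1/2 OO.
Crossing each possibility with the mother BO and summing P(type O): 1/2·1/4 + 1/2·1/2 = 3/8.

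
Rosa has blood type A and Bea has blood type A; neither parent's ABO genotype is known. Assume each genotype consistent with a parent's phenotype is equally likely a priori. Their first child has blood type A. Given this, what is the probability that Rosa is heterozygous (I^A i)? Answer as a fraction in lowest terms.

7/15

Possible genotypes: Rosa ∈ {I^A I^A, I^A i}; Bea ∈ {I^A I^A, I^A i}.
Weight each parental genotype pair by prior × P(type-A child):
  I^A I^A × I^A I^A: posterior weight 4/15.
  I^A I^A × I^A i: posterior weight 4/15.
  I^A i × I^A I^A: posterior weight 4/15.
  I^A i × I^A i: posterior weight 1/5.
Sum the posterior weight over pairs where Rosa is I^A i: 7/15.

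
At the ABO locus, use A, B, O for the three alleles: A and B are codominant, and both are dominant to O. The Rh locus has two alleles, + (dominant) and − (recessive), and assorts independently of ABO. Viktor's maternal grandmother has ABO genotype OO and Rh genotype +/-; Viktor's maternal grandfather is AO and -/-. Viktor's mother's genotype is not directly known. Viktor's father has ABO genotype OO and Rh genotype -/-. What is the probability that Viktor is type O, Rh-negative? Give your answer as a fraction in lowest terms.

9/16

Viktor's mother's ABO genotype from OO × AO: 1/2 AO, 1/2 OO.
Crossing each possibility with the father OO and summing P(type O): 1/2·1/2 + 1/2·1 = 3/4.
Similarly for Rh via the mother's Rh distribution: P(Rh-) = 3/4.
Independent loci: 3/4 × 3/4 = 9/16.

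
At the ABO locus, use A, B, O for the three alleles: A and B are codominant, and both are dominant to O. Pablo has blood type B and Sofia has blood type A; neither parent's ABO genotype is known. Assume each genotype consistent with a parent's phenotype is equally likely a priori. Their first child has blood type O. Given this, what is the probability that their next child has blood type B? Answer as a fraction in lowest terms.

Possible genotypes: Pablo ∈ {BB, BO}; Sofia ∈ {AA, AO}.
Weight each parental genotype pair by prior × P(type-O child):
  BO × AO: posterior weight 1; P(next child type B) = 1/4.
Weighted sum = 1/4.

1/4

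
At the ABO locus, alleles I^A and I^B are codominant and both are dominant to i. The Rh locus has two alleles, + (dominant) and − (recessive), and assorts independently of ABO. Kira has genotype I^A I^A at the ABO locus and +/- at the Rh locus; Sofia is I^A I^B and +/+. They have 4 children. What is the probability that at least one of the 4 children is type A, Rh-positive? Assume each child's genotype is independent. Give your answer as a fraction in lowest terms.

15/16

ABO cross I^A I^A × I^A I^B → 1/2 A, 1/2 AB.
Rh cross +/- × +/+ → 1 Rh+; so P(type A, Rh-positive) = 1/2 × 1 = 1/2 per child.
P(none) = (1/2)^4 = 1/16; P(at least one) = 1 − 1/16 = 15/16.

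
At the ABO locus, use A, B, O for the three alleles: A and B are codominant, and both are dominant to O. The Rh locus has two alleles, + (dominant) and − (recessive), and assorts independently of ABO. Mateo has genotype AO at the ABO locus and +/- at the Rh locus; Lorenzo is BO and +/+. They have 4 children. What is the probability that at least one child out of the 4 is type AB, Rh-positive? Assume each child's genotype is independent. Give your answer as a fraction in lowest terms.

ABO cross AO × BO → 1/4 O, 1/4 A, 1/4 B, 1/4 AB.
Rh cross +/- × +/+ → 1 Rh+; so P(type AB, Rh-positive) = 1/4 × 1 = 1/4 per child.
P(none) = (3/4)^4 = 81/256; P(at least one) = 1 − 81/256 = 175/256.

175/256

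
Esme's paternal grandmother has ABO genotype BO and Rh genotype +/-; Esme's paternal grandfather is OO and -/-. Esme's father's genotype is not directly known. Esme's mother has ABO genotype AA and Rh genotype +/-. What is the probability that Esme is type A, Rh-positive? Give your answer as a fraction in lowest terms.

Esme's father's ABO genotype from BO × OO: 1/2 BO, 1/2 OO.
Crossing each possibility with the mother AA and summing P(type A): 1/2·1/2 + 1/2·1 = 3/4.
Similarly for Rh via the father's Rh distribution: P(Rh+) = 5/8.
Independent loci: 3/4 × 5/8 = 15/32.

15/32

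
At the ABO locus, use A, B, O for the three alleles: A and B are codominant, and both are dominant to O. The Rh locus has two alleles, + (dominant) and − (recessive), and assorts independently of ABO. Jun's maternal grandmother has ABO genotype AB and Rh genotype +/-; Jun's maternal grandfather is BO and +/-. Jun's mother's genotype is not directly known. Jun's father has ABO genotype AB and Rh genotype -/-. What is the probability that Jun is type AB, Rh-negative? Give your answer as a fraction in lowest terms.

3/16

Jun's mother's ABO genotype from AB × BO: 1/4 AB, 1/4 AO, 1/4 BB, 1/4 BO.
Crossing each possibility with the father AB and summing P(type AB): 1/4·1/2 + 1/4·1/4 + 1/4·1/2 + 1/4·1/4 = 3/8.
Similarly for Rh via the mother's Rh distribution: P(Rh-) = 1/2.
Independent loci: 3/8 × 1/2 = 3/16.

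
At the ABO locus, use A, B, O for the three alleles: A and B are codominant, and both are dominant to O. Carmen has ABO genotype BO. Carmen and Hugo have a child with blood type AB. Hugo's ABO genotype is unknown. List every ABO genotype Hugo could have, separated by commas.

AA, AB, AO

For each candidate genotype of Hugo, check whether crossing it with BO can produce every observed child phenotype.
  AA → possible child types {A, AB} ✓
  AB → possible child types {A, B, AB} ✓
  AO → possible child types {O, A, B, AB} ✓
  BB → possible child types {B} ✗
  BO → possible child types {O, B} ✗
  OO → possible child types {O, B} ✗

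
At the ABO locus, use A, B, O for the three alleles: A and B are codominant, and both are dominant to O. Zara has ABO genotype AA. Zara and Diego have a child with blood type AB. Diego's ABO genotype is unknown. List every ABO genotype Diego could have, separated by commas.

For each candidate genotype of Diego, check whether crossing it with AA can produce every observed child phenotype.
  AA → possible child types {A} ✗
  AB → possible child types {A, AB} ✓
  AO → possible child types {A} ✗
  BB → possible child types {AB} ✓
  BO → possible child types {A, AB} ✓
  OO → possible child types {A} ✗

AB, BB, BO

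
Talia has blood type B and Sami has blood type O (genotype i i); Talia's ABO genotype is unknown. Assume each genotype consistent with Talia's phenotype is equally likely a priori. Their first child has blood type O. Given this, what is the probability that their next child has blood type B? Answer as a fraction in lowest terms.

1/2

Possible genotypes: Talia ∈ {I^B I^B, I^B i}; Sami ∈ {i i}.
Weight each parental genotype pair by prior × P(type-O child):
  I^B i × i i: posterior weight 1; P(next child type B) = 1/2.
Weighted sum = 1/2.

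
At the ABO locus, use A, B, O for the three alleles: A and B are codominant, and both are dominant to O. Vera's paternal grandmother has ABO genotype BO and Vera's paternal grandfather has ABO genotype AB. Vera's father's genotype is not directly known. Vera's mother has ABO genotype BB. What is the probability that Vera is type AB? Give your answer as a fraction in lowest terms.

Vera's father's ABO genotype from BO × AB: 1/4 AB, 1/4 AO, 1/4 BB, 1/4 BO.
Crossing each possibility with the mother BB and summing P(type AB): 1/4·1/2 + 1/4·1/2 + 1/4·0 + 1/4·0 = 1/4.

1/4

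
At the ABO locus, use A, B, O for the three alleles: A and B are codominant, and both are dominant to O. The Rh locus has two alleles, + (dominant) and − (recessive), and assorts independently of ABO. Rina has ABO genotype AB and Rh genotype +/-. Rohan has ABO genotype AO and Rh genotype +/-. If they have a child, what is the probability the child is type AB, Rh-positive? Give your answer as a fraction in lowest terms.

3/16

ABO cross AB × AO → offspring phenotypes: 1/2 A, 1/4 B, 1/4 AB.
Rh cross +/- × +/- → 3/4 Rh+, 1/4 Rh-.
Independent loci: P(type AB, Rh-positive) = 1/4 × 3/4 = 3/16.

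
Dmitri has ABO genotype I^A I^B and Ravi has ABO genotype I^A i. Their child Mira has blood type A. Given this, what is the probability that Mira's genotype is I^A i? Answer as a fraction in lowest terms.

Cross I^A I^B × I^A i → 1/4 I^A I^A, 1/4 I^A I^B, 1/4 I^A i, 1/4 I^B i.
Type-A genotypes among offspring: I^A I^A (1/4), I^A i (1/4); total 1/2.
P(I^A i | type A) = (1/4) / (1/2) = 1/2.

1/2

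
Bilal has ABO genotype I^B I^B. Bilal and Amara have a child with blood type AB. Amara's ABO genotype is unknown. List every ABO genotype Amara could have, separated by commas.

I^A I^A, I^A I^B, I^A i

For each candidate genotype of Amara, check whether crossing it with I^B I^B can produce every observed child phenotype.
  I^A I^A → possible child types {AB} ✓
  I^A I^B → possible child types {B, AB} ✓
  I^A i → possible child types {B, AB} ✓
  I^B I^B → possible child types {B} ✗
  I^B i → possible child types {B} ✗
  i i → possible child types {B} ✗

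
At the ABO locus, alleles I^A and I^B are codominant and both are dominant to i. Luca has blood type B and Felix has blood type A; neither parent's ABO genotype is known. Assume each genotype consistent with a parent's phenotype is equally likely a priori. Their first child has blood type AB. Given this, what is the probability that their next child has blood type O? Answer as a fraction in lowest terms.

1/36

Possible genotypes: Luca ∈ {I^B I^B, I^B i}; Felix ∈ {I^A I^A, I^A i}.
Weight each parental genotype pair by prior × P(type-AB child):
  I^B I^B × I^A I^A: posterior weight 4/9; P(next child type O) = 0.
  I^B I^B × I^A i: posterior weight 2/9; P(next child type O) = 0.
  I^B i × I^A I^A: posterior weight 2/9; P(next child type O) = 0.
  I^B i × I^A i: posterior weight 1/9; P(next child type O) = 1/4.
Weighted sum = 1/36.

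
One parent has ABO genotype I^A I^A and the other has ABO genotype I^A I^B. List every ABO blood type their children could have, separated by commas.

A, AB

Gametes from I^A I^A × I^A I^B give offspring ABO genotypes I^A I^A, I^A I^B, i.e. phenotypes A, AB.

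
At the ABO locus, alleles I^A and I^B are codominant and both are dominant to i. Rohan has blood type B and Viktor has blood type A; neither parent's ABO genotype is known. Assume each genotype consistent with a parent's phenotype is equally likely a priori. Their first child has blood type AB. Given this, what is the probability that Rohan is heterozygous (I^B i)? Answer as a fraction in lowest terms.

Possible genotypes: Rohan ∈ {I^B I^B, I^B i}; Viktor ∈ {I^A I^A, I^A i}.
Weight each parental genotype pair by prior × P(type-AB child):
  I^B I^B × I^A I^A: posterior weight 4/9.
  I^B I^B × I^A i: posterior weight 2/9.
  I^B i × I^A I^A: posterior weight 2/9.
  I^B i × I^A i: posterior weight 1/9.
Sum the posterior weight over pairs where Rohan is I^B i: 1/3.

1/3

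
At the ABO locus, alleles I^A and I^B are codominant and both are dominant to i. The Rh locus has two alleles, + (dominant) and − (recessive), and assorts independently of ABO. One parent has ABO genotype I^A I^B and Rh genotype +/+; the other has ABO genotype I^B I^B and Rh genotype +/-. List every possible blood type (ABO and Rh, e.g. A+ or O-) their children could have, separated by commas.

Gametes from I^A I^B × I^B I^B give offspring ABO genotypes I^A I^B, I^B I^B, i.e. phenotypes B, AB.
Rh cross +/+ × +/- → phenotypes Rh+.
Combining independently: B+, AB+.

B+, AB+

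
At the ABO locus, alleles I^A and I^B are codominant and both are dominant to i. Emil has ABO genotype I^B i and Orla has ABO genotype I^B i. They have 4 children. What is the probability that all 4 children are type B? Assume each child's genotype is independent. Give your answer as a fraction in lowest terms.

81/256

ABO cross I^B i × I^B i → 1/4 O, 3/4 B.
So P(type B) = 3/4 per child.
All 4 independent: (3/4)^4 = 81/256.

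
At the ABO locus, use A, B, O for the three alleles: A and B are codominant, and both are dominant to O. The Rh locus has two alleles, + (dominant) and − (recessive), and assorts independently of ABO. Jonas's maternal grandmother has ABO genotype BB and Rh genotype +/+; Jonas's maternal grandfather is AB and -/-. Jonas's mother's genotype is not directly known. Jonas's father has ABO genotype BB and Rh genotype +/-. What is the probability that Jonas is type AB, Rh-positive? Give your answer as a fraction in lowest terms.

3/16

Jonas's mother's ABO genotype from BB × AB: 1/2 AB, 1/2 BB.
Crossing each possibility with the father BB and summing P(type AB): 1/2·1/2 + 1/2·0 = 1/4.
Similarly for Rh via the mother's Rh distribution: P(Rh+) = 3/4.
Independent loci: 1/4 × 3/4 = 3/16.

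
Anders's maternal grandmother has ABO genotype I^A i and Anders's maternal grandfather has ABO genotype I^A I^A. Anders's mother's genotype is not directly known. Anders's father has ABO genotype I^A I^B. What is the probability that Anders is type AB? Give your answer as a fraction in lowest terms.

3/8

Anders's mother's ABO genotype from I^A i × I^A I^A: 1/2 I^A I^A, 1/2 I^A i.
Crossing each possibility with the father I^A I^B and summing P(type AB): 1/2·1/2 + 1/2·1/4 = 3/8.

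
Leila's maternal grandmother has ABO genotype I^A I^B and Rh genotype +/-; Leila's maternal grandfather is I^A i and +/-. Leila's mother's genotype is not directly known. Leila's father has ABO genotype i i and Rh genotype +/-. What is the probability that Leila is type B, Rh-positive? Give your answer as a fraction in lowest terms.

3/16

Leila's mother's ABO genotype from I^A I^B × I^A i: 1/4 I^A I^A, 1/4 I^A I^B, 1/4 I^A i, 1/4 I^B i.
Crossing each possibility with the father i i and summing P(type B): 1/4·0 + 1/4·1/2 + 1/4·0 + 1/4·1/2 = 1/4.
Similarly for Rh via the mother's Rh distribution: P(Rh+) = 3/4.
Independent loci: 1/4 × 3/4 = 3/16.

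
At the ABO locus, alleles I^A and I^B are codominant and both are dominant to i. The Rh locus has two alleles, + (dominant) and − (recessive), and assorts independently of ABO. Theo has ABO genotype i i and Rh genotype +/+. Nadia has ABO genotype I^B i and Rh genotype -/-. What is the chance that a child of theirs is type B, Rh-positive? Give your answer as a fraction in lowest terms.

1/2

ABO cross i i × I^B i → offspring phenotypes: 1/2 O, 1/2 B.
Rh cross +/+ × -/- → 1 Rh+.
Independent loci: P(type B, Rh-positive) = 1/2 × 1 = 1/2.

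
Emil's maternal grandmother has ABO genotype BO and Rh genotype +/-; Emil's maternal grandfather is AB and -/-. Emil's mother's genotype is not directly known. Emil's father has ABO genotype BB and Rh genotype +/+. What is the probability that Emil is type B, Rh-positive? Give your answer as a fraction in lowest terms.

3/4

Emil's mother's ABO genotype from BO × AB: 1/4 AB, 1/4 AO, 1/4 BB, 1/4 BO.
Crossing each possibility with the father BB and summing P(type B): 1/4·1/2 + 1/4·1/2 + 1/4·1 + 1/4·1 = 3/4.
Similarly for Rh via the mother's Rh distribution: P(Rh+) = 1.
Independent loci: 3/4 × 1 = 3/4.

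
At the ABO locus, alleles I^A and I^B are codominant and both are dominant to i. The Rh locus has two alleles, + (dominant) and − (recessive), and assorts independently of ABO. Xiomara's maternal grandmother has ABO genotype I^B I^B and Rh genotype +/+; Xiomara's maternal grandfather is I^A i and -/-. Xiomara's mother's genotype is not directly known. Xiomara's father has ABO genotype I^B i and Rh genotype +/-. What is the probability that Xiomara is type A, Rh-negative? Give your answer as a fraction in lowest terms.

Xiomara's mother's ABO genotype from I^B I^B × I^A i: 1/2 I^A I^B, 1/2 I^B i.
Crossing each possibility with the father I^B i and summing P(type A): 1/2·1/4 + 1/2·0 = 1/8.
Similarly for Rh via the mother's Rh distribution: P(Rh-) = 1/4.
Independent loci: 1/8 × 1/4 = 1/32.

1/32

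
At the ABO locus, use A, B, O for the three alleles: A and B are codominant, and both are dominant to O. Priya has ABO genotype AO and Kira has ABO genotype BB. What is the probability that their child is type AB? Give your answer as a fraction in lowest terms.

ABO cross AO × BB → offspring phenotypes: 1/2 B, 1/2 AB.
So P(type AB) = 1/2.

1/2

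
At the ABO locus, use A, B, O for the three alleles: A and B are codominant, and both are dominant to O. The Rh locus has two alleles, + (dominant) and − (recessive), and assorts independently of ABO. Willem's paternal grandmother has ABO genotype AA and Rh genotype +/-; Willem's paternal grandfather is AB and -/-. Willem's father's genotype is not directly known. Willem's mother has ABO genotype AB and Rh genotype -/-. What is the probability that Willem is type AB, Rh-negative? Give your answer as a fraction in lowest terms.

Willem's father's ABO genotype from AA × AB: 1/2 AA, 1/2 AB.
Crossing each possibility with the mother AB and summing P(type AB): 1/2·1/2 + 1/2·1/2 = 1/2.
Similarly for Rh via the father's Rh distribution: P(Rh-) = 3/4.
Independent loci: 1/2 × 3/4 = 3/8.

3/8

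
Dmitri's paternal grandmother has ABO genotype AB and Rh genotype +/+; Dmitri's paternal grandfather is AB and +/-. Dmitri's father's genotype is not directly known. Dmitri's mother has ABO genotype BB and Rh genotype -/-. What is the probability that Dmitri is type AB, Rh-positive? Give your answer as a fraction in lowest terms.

3/8

Dmitri's father's ABO genotype from AB × AB: 1/4 AA, 1/2 AB, 1/4 BB.
Crossing each possibility with the mother BB and summing P(type AB): 1/4·1 + 1/2·1/2 + 1/4·0 = 1/2.
Similarly for Rh via the father's Rh distribution: P(Rh+) = 3/4.
Independent loci: 1/2 × 3/4 = 3/8.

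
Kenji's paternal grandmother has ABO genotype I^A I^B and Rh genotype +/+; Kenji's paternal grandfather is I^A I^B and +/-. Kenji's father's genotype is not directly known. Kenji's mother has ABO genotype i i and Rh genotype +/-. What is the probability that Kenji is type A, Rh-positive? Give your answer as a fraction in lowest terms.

Kenji's father's ABO genotype from I^A I^B × I^A I^B: 1/4 I^A I^A, 1/2 I^A I^B, 1/4 I^B I^B.
Crossing each possibility with the mother i i and summing P(type A): 1/4·1 + 1/2·1/2 + 1/4·0 = 1/2.
Similarly for Rh via the father's Rh distribution: P(Rh+) = 7/8.
Independent loci: 1/2 × 7/8 = 7/16.

7/16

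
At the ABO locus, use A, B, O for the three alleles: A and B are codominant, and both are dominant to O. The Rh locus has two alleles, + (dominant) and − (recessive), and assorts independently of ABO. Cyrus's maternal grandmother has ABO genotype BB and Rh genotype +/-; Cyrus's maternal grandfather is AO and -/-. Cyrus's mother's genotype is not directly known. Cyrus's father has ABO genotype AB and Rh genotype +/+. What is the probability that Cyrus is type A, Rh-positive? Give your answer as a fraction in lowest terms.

1/4

Cyrus's mother's ABO genotype from BB × AO: 1/2 AB, 1/2 BO.
Crossing each possibility with the father AB and summing P(type A): 1/2·1/4 + 1/2·1/4 = 1/4.
Similarly for Rh via the mother's Rh distribution: P(Rh+) = 1.
Independent loci: 1/4 × 1 = 1/4.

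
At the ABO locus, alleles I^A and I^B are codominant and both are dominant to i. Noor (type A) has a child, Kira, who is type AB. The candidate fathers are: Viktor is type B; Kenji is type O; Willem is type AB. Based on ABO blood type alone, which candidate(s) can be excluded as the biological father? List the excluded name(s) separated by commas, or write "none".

A candidate is excluded only if no genotype consistent with his phenotype could produce a type AB child with a type A mother.
Kenji (type O): no genotype consistent with that phenotype can produce a type-AB child with a type-A mother.

Kenji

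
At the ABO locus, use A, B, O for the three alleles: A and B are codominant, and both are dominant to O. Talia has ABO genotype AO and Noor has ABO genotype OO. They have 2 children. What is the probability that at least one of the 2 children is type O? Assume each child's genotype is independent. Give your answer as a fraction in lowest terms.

3/4

ABO cross AO × OO → 1/2 O, 1/2 A.
So P(type O) = 1/2 per child.
P(none) = (1/2)^2 = 1/4; P(at least one) = 1 − 1/4 = 3/4.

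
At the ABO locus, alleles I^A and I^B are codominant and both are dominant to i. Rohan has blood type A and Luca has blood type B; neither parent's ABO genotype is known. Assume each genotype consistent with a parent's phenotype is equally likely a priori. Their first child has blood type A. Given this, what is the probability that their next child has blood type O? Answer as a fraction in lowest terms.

1/12

Possible genotypes: Rohan ∈ {I^A I^A, I^A i}; Luca ∈ {I^B I^B, I^B i}.
Weight each parental genotype pair by prior × P(type-A child):
  I^A I^A × I^B i: posterior weight 2/3; P(next child type O) = 0.
  I^A i × I^B i: posterior weight 1/3; P(next child type O) = 1/4.
Weighted sum = 1/12.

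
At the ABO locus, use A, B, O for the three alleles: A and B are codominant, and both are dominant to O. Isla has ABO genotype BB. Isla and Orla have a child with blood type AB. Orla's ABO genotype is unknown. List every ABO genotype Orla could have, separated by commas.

For each candidate genotype of Orla, check whether crossing it with BB can produce every observed child phenotype.
  AA → possible child types {AB} ✓
  AB → possible child types {B, AB} ✓
  AO → possible child types {B, AB} ✓
  BB → possible child types {B} ✗
  BO → possible child types {B} ✗
  OO → possible child types {B} ✗

AA, AB, AO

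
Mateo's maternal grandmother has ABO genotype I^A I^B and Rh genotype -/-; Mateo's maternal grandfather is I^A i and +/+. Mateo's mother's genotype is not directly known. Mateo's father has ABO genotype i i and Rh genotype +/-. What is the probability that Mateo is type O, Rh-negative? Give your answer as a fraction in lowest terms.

Mateo's mother's ABO genotype from I^A I^B × I^A i: 1/4 I^A I^A, 1/4 I^A I^B, 1/4 I^A i, 1/4 I^B i.
Crossing each possibility with the father i i and summing P(type O): 1/4·0 + 1/4·0 + 1/4·1/2 + 1/4·1/2 = 1/4.
Similarly for Rh via the mother's Rh distribution: P(Rh-) = 1/4.
Independent loci: 1/4 × 1/4 = 1/16.

1/16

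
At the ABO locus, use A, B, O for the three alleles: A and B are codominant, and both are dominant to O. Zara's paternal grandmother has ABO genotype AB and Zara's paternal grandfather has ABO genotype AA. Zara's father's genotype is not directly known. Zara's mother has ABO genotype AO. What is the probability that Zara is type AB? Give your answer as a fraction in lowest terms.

Zara's father's ABO genotype from AB × AA: 1/2 AA, 1/2 AB.
Crossing each possibility with the mother AO and summing P(type AB): 1/2·0 + 1/2·1/4 = 1/8.

1/8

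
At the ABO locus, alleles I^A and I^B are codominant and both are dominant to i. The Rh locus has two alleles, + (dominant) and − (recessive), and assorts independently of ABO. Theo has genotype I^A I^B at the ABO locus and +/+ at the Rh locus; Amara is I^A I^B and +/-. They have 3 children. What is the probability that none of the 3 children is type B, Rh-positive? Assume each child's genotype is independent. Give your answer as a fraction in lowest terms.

27/64

ABO cross I^A I^B × I^A I^B → 1/4 A, 1/4 B, 1/2 AB.
Rh cross +/+ × +/- → 1 Rh+; so P(type B, Rh-positive) = 1/4 × 1 = 1/4 per child.
P(not type B, Rh-positive) = 3/4 for one child; (3/4)^3 = 27/64.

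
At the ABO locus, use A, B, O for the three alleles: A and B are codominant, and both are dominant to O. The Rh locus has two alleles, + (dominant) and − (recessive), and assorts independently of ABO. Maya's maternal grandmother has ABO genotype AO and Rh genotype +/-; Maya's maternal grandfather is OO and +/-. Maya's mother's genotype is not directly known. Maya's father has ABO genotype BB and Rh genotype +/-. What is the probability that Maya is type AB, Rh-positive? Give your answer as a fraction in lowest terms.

Maya's mother's ABO genotype from AO × OO: 1/2 AO, 1/2 OO.
Crossing each possibility with the father BB and summing P(type AB): 1/2·1/2 + 1/2·0 = 1/4.
Similarly for Rh via the mother's Rh distribution: P(Rh+) = 3/4.
Independent loci: 1/4 × 3/4 = 3/16.

3/16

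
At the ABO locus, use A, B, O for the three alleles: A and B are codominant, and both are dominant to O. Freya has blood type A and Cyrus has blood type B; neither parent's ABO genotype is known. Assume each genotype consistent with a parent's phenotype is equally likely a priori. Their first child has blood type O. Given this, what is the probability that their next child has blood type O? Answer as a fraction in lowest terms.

Possible genotypes: Freya ∈ {AA, AO}; Cyrus ∈ {BB, BO}.
Weight each parental genotype pair by prior × P(type-O child):
  AO × BO: posterior weight 1; P(next child type O) = 1/4.
Weighted sum = 1/4.

1/4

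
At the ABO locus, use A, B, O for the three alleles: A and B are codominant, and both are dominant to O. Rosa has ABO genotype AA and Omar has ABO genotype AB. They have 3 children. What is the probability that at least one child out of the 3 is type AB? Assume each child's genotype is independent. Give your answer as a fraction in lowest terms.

ABO cross AA × AB → 1/2 A, 1/2 AB.
So P(type AB) = 1/2 per child.
P(none) = (1/2)^3 = 1/8; P(at least one) = 1 − 1/8 = 7/8.

7/8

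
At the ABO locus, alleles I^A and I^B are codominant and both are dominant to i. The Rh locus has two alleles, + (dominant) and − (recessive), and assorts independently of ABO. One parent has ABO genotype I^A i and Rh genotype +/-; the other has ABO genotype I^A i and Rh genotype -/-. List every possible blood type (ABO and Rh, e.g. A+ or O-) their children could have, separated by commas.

Gametes from I^A i × I^A i give offspring ABO genotypes I^A I^A, I^A i, i i, i.e. phenotypes O, A.
Rh cross +/- × -/- → phenotypes Rh+, Rh-.
Combining independently: O+, O-, A+, A-.

O+, O-, A+, A-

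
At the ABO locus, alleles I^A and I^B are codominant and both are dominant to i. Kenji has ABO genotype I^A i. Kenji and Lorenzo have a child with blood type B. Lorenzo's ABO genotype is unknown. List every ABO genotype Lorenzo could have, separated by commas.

I^A I^B, I^B I^B, I^B i

For each candidate genotype of Lorenzo, check whether crossing it with I^A i can produce every observed child phenotype.
  I^A I^A → possible child types {A} ✗
  I^A I^B → possible child types {A, B, AB} ✓
  I^A i → possible child types {O, A} ✗
  I^B I^B → possible child types {B, AB} ✓
  I^B i → possible child types {O, A, B, AB} ✓
  i i → possible child types {O, A} ✗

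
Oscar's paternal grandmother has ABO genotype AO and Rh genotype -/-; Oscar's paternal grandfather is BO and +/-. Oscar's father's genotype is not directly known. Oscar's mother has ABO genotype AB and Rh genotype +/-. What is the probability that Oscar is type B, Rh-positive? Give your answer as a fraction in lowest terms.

Oscar's father's ABO genotype from AO × BO: 1/4 AB, 1/4 AO, 1/4 BO, 1/4 OO.
Crossing each possibility with the mother AB and summing P(type B): 1/4·1/4 + 1/4·1/4 + 1/4·1/2 + 1/4·1/2 = 3/8.
Similarly for Rh via the father's Rh distribution: P(Rh+) = 5/8.
Independent loci: 3/8 × 5/8 = 15/64.

15/64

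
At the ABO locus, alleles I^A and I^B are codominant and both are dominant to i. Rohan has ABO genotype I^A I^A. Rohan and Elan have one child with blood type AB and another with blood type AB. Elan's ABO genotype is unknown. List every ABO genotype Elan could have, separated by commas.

For each candidate genotype of Elan, check whether crossing it with I^A I^A can produce every observed child phenotype.
  I^A I^A → possible child types {A} ✗
  I^A I^B → possible child types {A, AB} ✓
  I^A i → possible child types {A} ✗
  I^B I^B → possible child types {AB} ✓
  I^B i → possible child types {A, AB} ✓
  i i → possible child types {A} ✗

I^A I^B, I^B I^B, I^B i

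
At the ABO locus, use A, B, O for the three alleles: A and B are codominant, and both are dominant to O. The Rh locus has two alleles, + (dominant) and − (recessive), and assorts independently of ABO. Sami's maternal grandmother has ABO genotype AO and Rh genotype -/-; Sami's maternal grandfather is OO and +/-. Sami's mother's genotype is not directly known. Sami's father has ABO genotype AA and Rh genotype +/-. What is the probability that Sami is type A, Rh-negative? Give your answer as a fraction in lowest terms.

3/8

Sami's mother's ABO genotype from AO × OO: 1/2 AO, 1/2 OO.
Crossing each possibility with the father AA and summing P(type A): 1/2·1 + 1/2·1 = 1.
Similarly for Rh via the mother's Rh distribution: P(Rh-) = 3/8.
Independent loci: 1 × 3/8 = 3/8.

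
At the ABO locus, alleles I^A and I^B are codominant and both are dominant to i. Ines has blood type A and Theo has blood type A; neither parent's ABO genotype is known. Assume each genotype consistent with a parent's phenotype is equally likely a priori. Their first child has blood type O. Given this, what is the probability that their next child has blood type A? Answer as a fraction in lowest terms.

Possible genotypes: Ines ∈ {I^A I^A, I^A i}; Theo ∈ {I^A I^A, I^A i}.
Weight each parental genotype pair by prior × P(type-O child):
  I^A i × I^A i: posterior weight 1; P(next child type A) = 3/4.
Weighted sum = 3/4.

3/4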